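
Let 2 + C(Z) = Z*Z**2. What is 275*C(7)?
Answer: 93775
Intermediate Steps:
C(Z) = -2 + Z**3 (C(Z) = -2 + Z*Z**2 = -2 + Z**3)
275*C(7) = 275*(-2 + 7**3) = 275*(-2 + 343) = 275*341 = 93775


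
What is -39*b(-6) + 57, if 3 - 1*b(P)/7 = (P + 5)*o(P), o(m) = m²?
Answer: -10590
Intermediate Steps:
b(P) = 21 - 7*P²*(5 + P) (b(P) = 21 - 7*(P + 5)*P² = 21 - 7*(5 + P)*P² = 21 - 7*P²*(5 + P))
-39*b(-6) + 57 = -39*(21 - 35*(-6)² - 7*(-6)³) + 57 = -39*(21 - 35*36 - 7*(-216)) + 57 = -39*(21 - 1260 + 1512) + 57 = -39*273 + 57 = -10647 + 57 = -10590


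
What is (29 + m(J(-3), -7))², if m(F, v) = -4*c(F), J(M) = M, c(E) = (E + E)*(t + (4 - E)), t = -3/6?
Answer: 34225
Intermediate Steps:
t = -½ (t = -3*⅙ = -½ ≈ -0.50000)
c(E) = 2*E*(7/2 - E) (c(E) = (E + E)*(-½ + (4 - E)) = (2*E)*(7/2 - E) = 2*E*(7/2 - E))
m(F, v) = -4*F*(7 - 2*F)
(29 + m(J(-3), -7))² = (29 + 4*(-3)*(-7 + 2*(-3)))² = (29 + 4*(-3)*(-7 - 6))² = (29 + 4*(-3)*(-13))² = (29 + 156)² = 185² = 34225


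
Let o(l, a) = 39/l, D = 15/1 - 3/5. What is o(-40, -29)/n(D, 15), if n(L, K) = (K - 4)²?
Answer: -39/4840 ≈ -0.0080578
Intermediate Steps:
D = 72/5 (D = 15*1 - 3*⅕ = 15 - ⅗ = 72/5 ≈ 14.400)
n(L, K) = (-4 + K)²
o(-40, -29)/n(D, 15) = (39/(-40))/((-4 + 15)²) = (39*(-1/40))/(11²) = -39/40/121 = -39/40*1/121 = -39/4840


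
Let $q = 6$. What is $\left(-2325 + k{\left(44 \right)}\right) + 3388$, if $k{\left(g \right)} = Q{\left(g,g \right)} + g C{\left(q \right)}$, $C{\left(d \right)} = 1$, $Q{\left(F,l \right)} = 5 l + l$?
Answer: $1371$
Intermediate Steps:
$Q{\left(F,l \right)} = 6 l$
$k{\left(g \right)} = 7 g$ ($k{\left(g \right)} = 6 g + g 1 = 6 g + g = 7 g$)
$\left(-2325 + k{\left(44 \right)}\right) + 3388 = \left(-2325 + 7 \cdot 44\right) + 3388 = \left(-2325 + 308\right) + 3388 = -2017 + 3388 = 1371$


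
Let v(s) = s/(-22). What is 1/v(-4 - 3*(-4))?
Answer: -11/4 ≈ -2.7500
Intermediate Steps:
v(s) = -s/22 (v(s) = s*(-1/22) = -s/22)
1/v(-4 - 3*(-4)) = 1/(-(-4 - 3*(-4))/22) = 1/(-(-4 + 12)/22) = 1/(-1/22*8) = 1/(-4/11) = -11/4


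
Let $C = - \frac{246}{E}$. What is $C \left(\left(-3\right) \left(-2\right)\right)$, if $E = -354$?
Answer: $\frac{246}{59} \approx 4.1695$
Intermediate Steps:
$C = \frac{41}{59}$ ($C = - \frac{246}{-354} = \left(-246\right) \left(- \frac{1}{354}\right) = \frac{41}{59} \approx 0.69491$)
$C \left(\left(-3\right) \left(-2\right)\right) = \frac{41 \left(\left(-3\right) \left(-2\right)\right)}{59} = \frac{41}{59} \cdot 6 = \frac{246}{59}$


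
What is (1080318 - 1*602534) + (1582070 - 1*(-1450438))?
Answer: 3510292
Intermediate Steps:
(1080318 - 1*602534) + (1582070 - 1*(-1450438)) = (1080318 - 602534) + (1582070 + 1450438) = 477784 + 3032508 = 3510292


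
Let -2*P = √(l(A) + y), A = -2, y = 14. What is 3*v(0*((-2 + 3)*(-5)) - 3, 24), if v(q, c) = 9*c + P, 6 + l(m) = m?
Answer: 648 - 3*√6/2 ≈ 644.33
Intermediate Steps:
l(m) = -6 + m
P = -√6/2 (P = -√((-6 - 2) + 14)/2 = -√(-8 + 14)/2 = -√6/2 ≈ -1.2247)
v(q, c) = 9*c - √6/2
3*v(0*((-2 + 3)*(-5)) - 3, 24) = 3*(9*24 - √6/2) = 3*(216 - √6/2) = 648 - 3*√6/2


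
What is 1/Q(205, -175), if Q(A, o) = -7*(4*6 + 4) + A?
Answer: 1/9 ≈ 0.11111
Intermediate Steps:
Q(A, o) = -196 + A (Q(A, o) = -7*(24 + 4) + A = -7*28 + A = -196 + A)
1/Q(205, -175) = 1/(-196 + 205) = 1/9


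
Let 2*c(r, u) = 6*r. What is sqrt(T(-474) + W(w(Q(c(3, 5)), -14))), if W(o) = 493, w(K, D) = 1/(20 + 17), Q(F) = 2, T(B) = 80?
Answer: sqrt(573) ≈ 23.937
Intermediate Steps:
c(r, u) = 3*r (c(r, u) = (6*r)/2 = 3*r)
w(K, D) = 1/37
sqrt(T(-474) + W(w(Q(c(3, 5)), -14))) = sqrt(80 + 493) = sqrt(573)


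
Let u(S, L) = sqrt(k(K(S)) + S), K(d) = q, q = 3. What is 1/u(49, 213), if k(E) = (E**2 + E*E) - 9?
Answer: sqrt(58)/58 ≈ 0.13131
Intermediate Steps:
K(d) = 3
k(E) = -9 + 2*E**2 (k(E) = (E**2 + E**2) - 9 = 2*E**2 - 9 = -9 + 2*E**2)
u(S, L) = sqrt(9 + S) (u(S, L) = sqrt((-9 + 2*3**2) + S) = sqrt((-9 + 2*9) + S) = sqrt((-9 + 18) + S) = sqrt(9 + S))
1/u(49, 213) = 1/(sqrt(9 + 49)) = 1/(sqrt(58)) = sqrt(58)/58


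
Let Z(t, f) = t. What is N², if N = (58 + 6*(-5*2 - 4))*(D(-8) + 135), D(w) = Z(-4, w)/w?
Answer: 12411529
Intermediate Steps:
D(w) = -4/w
N = -3523 (N = (58 + 6*(-5*2 - 4))*(-4/(-8) + 135) = (58 + 6*(-10 - 4))*(-4*(-⅛) + 135) = (58 + 6*(-14))*(½ + 135) = (58 - 84)*(271/2) = -26*271/2 = -3523)
N² = (-3523)² = 12411529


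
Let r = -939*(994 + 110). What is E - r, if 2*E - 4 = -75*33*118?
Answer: 890633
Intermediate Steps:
E = -146023 (E = 2 + (-75*33*118)/2 = 2 + (-2475*118)/2 = 2 + (½)*(-292050) = 2 - 146025 = -146023)
r = -1036656 (r = -939*1104 = -1036656)
E - r = -146023 - 1*(-1036656) = -146023 + 1036656 = 890633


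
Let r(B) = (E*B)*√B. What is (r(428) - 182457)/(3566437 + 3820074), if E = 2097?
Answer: -16587/671501 + 1795032*√107/7386511 ≈ 2.4891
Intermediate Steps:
r(B) = 2097*B^(3/2) (r(B) = (2097*B)*√B = 2097*B^(3/2))
(r(428) - 182457)/(3566437 + 3820074) = (2097*428^(3/2) - 182457)/(3566437 + 3820074) = (2097*(856*√107) - 182457)/7386511 = (1795032*√107 - 182457)*(1/7386511) = (-182457 + 1795032*√107)*(1/7386511) = -16587/671501 + 1795032*√107/7386511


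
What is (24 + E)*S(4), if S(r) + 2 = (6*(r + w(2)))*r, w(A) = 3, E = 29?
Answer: 8798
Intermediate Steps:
S(r) = -2 + r*(18 + 6*r) (S(r) = -2 + (6*(r + 3))*r = -2 + (6*(3 + r))*r = -2 + (18 + 6*r)*r = -2 + r*(18 + 6*r))
(24 + E)*S(4) = (24 + 29)*(-2 + 6*4**2 + 18*4) = 53*(-2 + 6*16 + 72) = 53*(-2 + 96 + 72) = 53*166 = 8798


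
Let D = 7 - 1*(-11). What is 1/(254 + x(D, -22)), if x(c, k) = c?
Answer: 1/272 ≈ 0.0036765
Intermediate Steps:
D = 18 (D = 7 + 11 = 18)
1/(254 + x(D, -22)) = 1/(254 + 18) = 1/272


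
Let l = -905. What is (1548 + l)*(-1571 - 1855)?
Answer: -2202918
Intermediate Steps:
(1548 + l)*(-1571 - 1855) = (1548 - 905)*(-1571 - 1855) = 643*(-3426) = -2202918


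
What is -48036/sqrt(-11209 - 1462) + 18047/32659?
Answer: 18047/32659 + 48036*I*sqrt(12671)/12671 ≈ 0.55259 + 426.74*I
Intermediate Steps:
-48036/sqrt(-11209 - 1462) + 18047/32659 = -48036*(-I*sqrt(12671)/12671) + 18047*(1/32659) = -48036*(-I*sqrt(12671)/12671) + 18047/32659 = -(-48036)*I*sqrt(12671)/12671 + 18047/32659 = 48036*I*sqrt(12671)/12671 + 18047/32659 = 18047/32659 + 48036*I*sqrt(12671)/12671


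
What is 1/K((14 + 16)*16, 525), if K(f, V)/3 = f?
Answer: 1/1440 ≈ 0.00069444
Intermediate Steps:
K(f, V) = 3*f
1/K((14 + 16)*16, 525) = 1/(3*((14 + 16)*16)) = 1/(3*(30*16)) = 1/(3*480) = 1/1440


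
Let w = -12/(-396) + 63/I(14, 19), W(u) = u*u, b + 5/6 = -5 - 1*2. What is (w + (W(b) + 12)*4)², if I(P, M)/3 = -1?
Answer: 727650625/9801 ≈ 74243.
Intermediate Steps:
b = -47/6 (b = -⅚ + (-5 - 1*2) = -⅚ + (-5 - 2) = -⅚ - 7 = -47/6 ≈ -7.8333)
I(P, M) = -3 (I(P, M) = 3*(-1) = -3)
W(u) = u²
w = -692/33 (w = -12/(-396) + 63/(-3) = -12*(-1/396) + 63*(-⅓) = 1/33 - 21 = -692/33 ≈ -20.970)
(w + (W(b) + 12)*4)² = (-692/33 + ((-47/6)² + 12)*4)² = (-692/33 + (2209/36 + 12)*4)² = (-692/33 + (2641/36)*4)² = (-692/33 + 2641/9)² = (26975/99)² = 727650625/9801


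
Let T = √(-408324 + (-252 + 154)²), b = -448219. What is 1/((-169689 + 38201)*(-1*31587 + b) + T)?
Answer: 140823061/8884348260215555898 - I*√6230/497523502572071130288 ≈ 1.5851e-11 - 1.5865e-19*I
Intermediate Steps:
T = 8*I*√6230 (T = √(-408324 + (-98)²) = √(-408324 + 9604) = √(-398720) = 8*I*√6230 ≈ 631.44*I)
1/((-169689 + 38201)*(-1*31587 + b) + T) = 1/((-169689 + 38201)*(-1*31587 - 448219) + 8*I*√6230) = 1/(-131488*(-31587 - 448219) + 8*I*√6230) = 1/(-131488*(-479806) + 8*I*√6230) = 1/(63088731328 + 8*I*√6230)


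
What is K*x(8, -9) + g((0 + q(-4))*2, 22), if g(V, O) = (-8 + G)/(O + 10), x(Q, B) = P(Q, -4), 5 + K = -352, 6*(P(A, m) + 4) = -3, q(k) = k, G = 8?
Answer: 3213/2 ≈ 1606.5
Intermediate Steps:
P(A, m) = -9/2 (P(A, m) = -4 + (1/6)*(-3) = -4 - 1/2 = -9/2)
K = -357 (K = -5 - 352 = -357)
x(Q, B) = -9/2
g(V, O) = 0 (g(V, O) = (-8 + 8)/(O + 10) = 0/(10 + O) = 0)
K*x(8, -9) + g((0 + q(-4))*2, 22) = -357*(-9/2) + 0 = 3213/2 + 0 = 3213/2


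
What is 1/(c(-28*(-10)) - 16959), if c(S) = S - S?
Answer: -1/16959 ≈ -5.8966e-5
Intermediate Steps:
c(S) = 0
1/(c(-28*(-10)) - 16959) = 1/(0 - 16959) = 1/(-16959) = -1/16959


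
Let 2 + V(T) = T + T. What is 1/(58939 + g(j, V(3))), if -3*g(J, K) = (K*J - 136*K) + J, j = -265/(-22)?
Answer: 66/3900617 ≈ 1.6920e-5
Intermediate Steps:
j = 265/22 (j = -265*(-1/22) = 265/22 ≈ 12.045)
V(T) = -2 + 2*T (V(T) = -2 + (T + T) = -2 + 2*T)
g(J, K) = -J/3 + 136*K/3 - J*K/3 (g(J, K) = -((K*J - 136*K) + J)/3 = -((J*K - 136*K) + J)/3 = -((-136*K + J*K) + J)/3 = -(J - 136*K + J*K)/3 = -J/3 + 136*K/3 - J*K/3)
1/(58939 + g(j, V(3))) = 1/(58939 + (-⅓*265/22 + 136*(-2 + 2*3)/3 - ⅓*265/22*(-2 + 2*3))) = 1/(58939 + (-265/66 + 136*(-2 + 6)/3 - ⅓*265/22*(-2 + 6))) = 1/(58939 + (-265/66 + (136/3)*4 - ⅓*265/22*4)) = 1/(58939 + (-265/66 + 544/3 - 530/33)) = 1/(58939 + 10643/66) = 1/(3900617/66) = 66/3900617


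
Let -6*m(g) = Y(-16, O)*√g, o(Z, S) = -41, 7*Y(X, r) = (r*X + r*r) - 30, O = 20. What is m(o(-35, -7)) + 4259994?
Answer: 4259994 - 25*I*√41/21 ≈ 4.26e+6 - 7.6228*I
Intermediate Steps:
Y(X, r) = -30/7 + r²/7 + X*r/7 (Y(X, r) = ((r*X + r*r) - 30)/7 = ((X*r + r²) - 30)/7 = ((r² + X*r) - 30)/7 = (-30 + r² + X*r)/7 = -30/7 + r²/7 + X*r/7)
m(g) = -25*√g/21 (m(g) = -(-30/7 + (⅐)*20² + (⅐)*(-16)*20)*√g/6 = -(-30/7 + (⅐)*400 - 320/7)*√g/6 = -(-30/7 + 400/7 - 320/7)*√g/6 = -25*√g/21)
m(o(-35, -7)) + 4259994 = -25*I*√41/21 + 4259994 = 4259994 - 25*I*√41/21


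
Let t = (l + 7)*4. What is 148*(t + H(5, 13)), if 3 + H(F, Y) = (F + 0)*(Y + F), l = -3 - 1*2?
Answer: 14060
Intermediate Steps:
l = -5 (l = -3 - 2 = -5)
H(F, Y) = -3 + F*(F + Y) (H(F, Y) = -3 + (F + 0)*(Y + F) = -3 + F*(F + Y))
t = 8 (t = (-5 + 7)*4 = 2*4 = 8)
148*(t + H(5, 13)) = 148*(8 + (-3 + 5² + 5*13)) = 148*(8 + (-3 + 25 + 65)) = 148*(8 + 87) = 148*95 = 14060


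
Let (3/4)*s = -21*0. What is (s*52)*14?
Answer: 0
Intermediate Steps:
s = 0 (s = 4*(-21*0)/3 = (4/3)*0 = 0)
(s*52)*14 = (0*52)*14 = 0*14 = 0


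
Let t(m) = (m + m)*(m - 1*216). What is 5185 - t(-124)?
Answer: -79135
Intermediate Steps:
t(m) = 2*m*(-216 + m) (t(m) = (2*m)*(m - 216) = (2*m)*(-216 + m) = 2*m*(-216 + m))
5185 - t(-124) = 5185 - 2*(-124)*(-216 - 124) = 5185 - 2*(-124)*(-340) = 5185 - 1*84320 = 5185 - 84320 = -79135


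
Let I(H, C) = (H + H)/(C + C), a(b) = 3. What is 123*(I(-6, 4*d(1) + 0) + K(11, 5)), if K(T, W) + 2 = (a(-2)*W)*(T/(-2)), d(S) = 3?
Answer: -10455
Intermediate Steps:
K(T, W) = -2 - 3*T*W/2 (K(T, W) = -2 + (3*W)*(T/(-2)) = -2 + (3*W)*(T*(-1/2)) = -2 + (3*W)*(-T/2) = -2 - 3*T*W/2)
I(H, C) = H/C (I(H, C) = (2*H)/((2*C)) = (2*H)*(1/(2*C)) = H/C)
123*(I(-6, 4*d(1) + 0) + K(11, 5)) = 123*(-6/(4*3 + 0) + (-2 - 3/2*11*5)) = 123*(-6/(12 + 0) + (-2 - 165/2)) = 123*(-6/12 - 169/2) = 123*(-6*1/12 - 169/2) = 123*(-1/2 - 169/2) = 123*(-85) = -10455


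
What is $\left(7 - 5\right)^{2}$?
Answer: $4$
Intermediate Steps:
$\left(7 - 5\right)^{2} = 2^{2} = 4$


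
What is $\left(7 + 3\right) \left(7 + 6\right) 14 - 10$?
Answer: $1810$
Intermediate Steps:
$\left(7 + 3\right) \left(7 + 6\right) 14 - 10 = 10 \cdot 13 \cdot 14 - 10 = 130 \cdot 14 - 10 = 1820 - 10 = 1810$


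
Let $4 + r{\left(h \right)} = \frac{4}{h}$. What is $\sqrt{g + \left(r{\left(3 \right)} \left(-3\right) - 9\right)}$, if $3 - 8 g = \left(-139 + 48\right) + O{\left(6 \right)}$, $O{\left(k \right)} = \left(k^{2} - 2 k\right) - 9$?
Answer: $\frac{\sqrt{142}}{4} \approx 2.9791$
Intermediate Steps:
$r{\left(h \right)} = -4 + \frac{4}{h}$
$O{\left(k \right)} = -9 + k^{2} - 2 k$
$g = \frac{79}{8}$ ($g = \frac{3}{8} - \frac{\left(-139 + 48\right) - \left(21 - 36\right)}{8} = \frac{3}{8} - \frac{-91 - -15}{8} = \frac{3}{8} - \frac{-91 + 15}{8} = \frac{3}{8} - - \frac{19}{2} = \frac{3}{8} + \frac{19}{2} = \frac{79}{8} \approx 9.875$)
$\sqrt{g + \left(r{\left(3 \right)} \left(-3\right) - 9\right)} = \sqrt{\frac{79}{8} - \left(9 - \left(-4 + \frac{4}{3}\right) \left(-3\right)\right)} = \sqrt{\frac{79}{8} - 1} = \sqrt{\frac{71}{8}} = \frac{\sqrt{142}}{4}$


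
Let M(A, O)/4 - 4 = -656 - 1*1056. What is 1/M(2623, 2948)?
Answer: -1/6832 ≈ -0.00014637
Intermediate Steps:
M(A, O) = -6832 (M(A, O) = 16 + 4*(-656 - 1*1056) = 16 + 4*(-656 - 1056) = 16 + 4*(-1712) = 16 - 6848 = -6832)
1/M(2623, 2948) = 1/(-6832) = -1/6832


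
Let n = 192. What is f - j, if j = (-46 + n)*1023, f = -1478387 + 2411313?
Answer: 783568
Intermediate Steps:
f = 932926
j = 149358 (j = (-46 + 192)*1023 = 146*1023 = 149358)
f - j = 932926 - 1*149358 = 932926 - 149358 = 783568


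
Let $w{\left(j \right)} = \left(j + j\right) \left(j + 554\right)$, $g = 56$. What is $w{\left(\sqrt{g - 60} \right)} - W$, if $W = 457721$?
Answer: $-457729 + 2216 i \approx -4.5773 \cdot 10^{5} + 2216.0 i$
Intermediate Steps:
$w{\left(j \right)} = 2 j \left(554 + j\right)$
$w{\left(\sqrt{g - 60} \right)} - W = 2 \sqrt{56 - 60} \left(554 + \sqrt{56 - 60}\right) - 457721 = 2 \sqrt{-4} \left(554 + \sqrt{-4}\right) - 457721 = 2 \cdot 2 i \left(554 + 2 i\right) - 457721 = 4 i \left(554 + 2 i\right) - 457721 = -457721 + 4 i \left(554 + 2 i\right)$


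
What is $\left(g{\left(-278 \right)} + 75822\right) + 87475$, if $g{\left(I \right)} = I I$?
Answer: $240581$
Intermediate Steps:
$g{\left(I \right)} = I^{2}$
$\left(g{\left(-278 \right)} + 75822\right) + 87475 = \left(\left(-278\right)^{2} + 75822\right) + 87475 = \left(77284 + 75822\right) + 87475 = 153106 + 87475 = 240581$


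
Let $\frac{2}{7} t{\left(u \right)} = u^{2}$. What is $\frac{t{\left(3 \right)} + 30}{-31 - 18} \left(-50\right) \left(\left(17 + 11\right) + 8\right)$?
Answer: $\frac{110700}{49} \approx 2259.2$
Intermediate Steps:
$t{\left(u \right)} = \frac{7 u^{2}}{2}$
$\frac{t{\left(3 \right)} + 30}{-31 - 18} \left(-50\right) \left(\left(17 + 11\right) + 8\right) = \frac{\frac{7 \cdot 3^{2}}{2} + 30}{-31 - 18} \left(-50\right) \left(\left(17 + 11\right) + 8\right) = \frac{\frac{7}{2} \cdot 9 + 30}{-49} \left(-50\right) \left(28 + 8\right) = \left(\frac{63}{2} + 30\right) \left(- \frac{1}{49}\right) \left(-50\right) 36 = \frac{123}{2} \left(- \frac{1}{49}\right) \left(-50\right) 36 = \left(- \frac{123}{98}\right) \left(-50\right) 36 = \frac{3075}{49} \cdot 36 = \frac{110700}{49}$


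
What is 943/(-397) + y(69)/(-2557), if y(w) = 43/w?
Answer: -166393390/70043901 ≈ -2.3756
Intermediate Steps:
943/(-397) + y(69)/(-2557) = 943/(-397) + (43/69)/(-2557) = 943*(-1/397) + (43*(1/69))*(-1/2557) = -943/397 + (43/69)*(-1/2557) = -943/397 - 43/176433 = -166393390/70043901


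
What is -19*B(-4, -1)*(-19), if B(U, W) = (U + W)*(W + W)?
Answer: 3610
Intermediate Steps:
B(U, W) = 2*W*(U + W) (B(U, W) = (U + W)*(2*W) = 2*W*(U + W))
-19*B(-4, -1)*(-19) = -38*(-1)*(-4 - 1)*(-19) = -38*(-1)*(-5)*(-19) = -19*10*(-19) = -190*(-19) = 3610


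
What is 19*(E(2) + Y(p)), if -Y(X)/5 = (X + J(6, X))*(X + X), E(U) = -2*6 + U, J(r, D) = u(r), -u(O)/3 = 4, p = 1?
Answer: 1900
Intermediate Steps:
u(O) = -12 (u(O) = -3*4 = -12)
J(r, D) = -12
E(U) = -12 + U
Y(X) = -10*X*(-12 + X) (Y(X) = -5*(X - 12)*(X + X) = -5*(-12 + X)*2*X = -10*X*(-12 + X))
19*(E(2) + Y(p)) = 19*((-12 + 2) + 10*1*(12 - 1*1)) = 19*(-10 + 10*1*(12 - 1)) = 19*(-10 + 10*1*11) = 19*(-10 + 110) = 19*100 = 1900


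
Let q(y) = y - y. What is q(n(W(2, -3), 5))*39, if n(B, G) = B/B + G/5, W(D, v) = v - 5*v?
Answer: 0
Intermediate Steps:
W(D, v) = -4*v
n(B, G) = 1 + G/5 (n(B, G) = 1 + G*(⅕) = 1 + G/5)
q(y) = 0
q(n(W(2, -3), 5))*39 = 0*39 = 0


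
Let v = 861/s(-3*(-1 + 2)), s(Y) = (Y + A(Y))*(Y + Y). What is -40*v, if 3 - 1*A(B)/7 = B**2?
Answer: -1148/9 ≈ -127.56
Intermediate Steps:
A(B) = 21 - 7*B**2
s(Y) = 2*Y*(21 + Y - 7*Y**2) (s(Y) = (Y + (21 - 7*Y**2))*(Y + Y) = (21 + Y - 7*Y**2)*(2*Y) = 2*Y*(21 + Y - 7*Y**2))
v = 287/90 (v = 861/((2*(-3*(-1 + 2))*(21 - 3*(-1 + 2) - 7*9*(-1 + 2)**2))) = 861/((2*(-3*1)*(21 - 3*1 - 7*(-3*1)**2))) = 861/((2*(-3)*(21 - 3 - 7*(-3)**2))) = 861/((2*(-3)*(21 - 3 - 7*9))) = 861/((2*(-3)*(21 - 3 - 63))) = 861/((2*(-3)*(-45))) = 861/270 = 861*(1/270) = 287/90 ≈ 3.1889)
-40*v = -40*287/90 = -1148/9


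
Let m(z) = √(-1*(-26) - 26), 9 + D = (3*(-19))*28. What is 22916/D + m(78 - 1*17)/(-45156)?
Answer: -22916/1605 ≈ -14.278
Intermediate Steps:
D = -1605 (D = -9 + (3*(-19))*28 = -9 - 57*28 = -9 - 1596 = -1605)
m(z) = 0 (m(z) = √(26 - 26) = √0 = 0)
22916/D + m(78 - 1*17)/(-45156) = 22916/(-1605) + 0/(-45156) = 22916*(-1/1605) + 0*(-1/45156) = -22916/1605 + 0 = -22916/1605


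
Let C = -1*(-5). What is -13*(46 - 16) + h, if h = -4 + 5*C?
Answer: -369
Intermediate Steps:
C = 5
h = 21 (h = -4 + 5*5 = -4 + 25 = 21)
-13*(46 - 16) + h = -13*(46 - 16) + 21 = -13*30 + 21 = -390 + 21 = -369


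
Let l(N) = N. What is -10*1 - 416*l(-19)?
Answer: 7894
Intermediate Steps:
-10*1 - 416*l(-19) = -10*1 - 416*(-19) = -10 + 7904 = 7894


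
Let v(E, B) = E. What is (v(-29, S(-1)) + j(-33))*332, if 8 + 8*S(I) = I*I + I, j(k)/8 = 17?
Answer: 35524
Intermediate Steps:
j(k) = 136 (j(k) = 8*17 = 136)
S(I) = -1 + I/8 + I**2/8 (S(I) = -1 + (I*I + I)/8 = -1 + (I**2 + I)/8 = -1 + (I + I**2)/8 = -1 + (I/8 + I**2/8) = -1 + I/8 + I**2/8)
(v(-29, S(-1)) + j(-33))*332 = (-29 + 136)*332 = 107*332 = 35524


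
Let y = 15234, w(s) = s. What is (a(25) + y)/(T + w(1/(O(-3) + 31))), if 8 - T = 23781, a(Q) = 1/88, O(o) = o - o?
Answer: -41558383/64852656 ≈ -0.64081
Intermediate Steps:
O(o) = 0
a(Q) = 1/88
T = -23773 (T = 8 - 1*23781 = 8 - 23781 = -23773)
(a(25) + y)/(T + w(1/(O(-3) + 31))) = (1/88 + 15234)/(-23773 + 1/(0 + 31)) = 1340593/(88*(-23773 + 1/31)) = 1340593/(88*(-736962/31)) = (1340593/88)*(-31/736962) = -41558383/64852656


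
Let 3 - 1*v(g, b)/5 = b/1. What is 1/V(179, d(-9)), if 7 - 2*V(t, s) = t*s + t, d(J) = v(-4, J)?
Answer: -1/5456 ≈ -0.00018328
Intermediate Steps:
v(g, b) = 15 - 5*b (v(g, b) = 15 - 5*b/1 = 15 - 5*b)
d(J) = 15 - 5*J
V(t, s) = 7/2 - t/2 - s*t/2 (V(t, s) = 7/2 - (t*s + t)/2 = 7/2 - (s*t + t)/2 = 7/2 - (t + s*t)/2 = 7/2 + (-t/2 - s*t/2) = 7/2 - t/2 - s*t/2)
1/V(179, d(-9)) = 1/(7/2 - ½*179 - ½*(15 - 5*(-9))*179) = 1/(7/2 - 179/2 - ½*(15 + 45)*179) = 1/(7/2 - 179/2 - ½*60*179) = 1/(7/2 - 179/2 - 5370) = 1/(-5456) = -1/5456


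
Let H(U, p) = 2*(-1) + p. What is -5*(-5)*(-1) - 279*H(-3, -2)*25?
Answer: 27875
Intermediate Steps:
H(U, p) = -2 + p
-5*(-5)*(-1) - 279*H(-3, -2)*25 = -5*(-5)*(-1) - 279*(-2 - 2)*25 = 25*(-1) - (-1116)*25 = -25 - 279*(-100) = -25 + 27900 = 27875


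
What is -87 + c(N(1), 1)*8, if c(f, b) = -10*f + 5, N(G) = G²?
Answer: -127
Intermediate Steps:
c(f, b) = 5 - 10*f
-87 + c(N(1), 1)*8 = -87 + (5 - 10*1²)*8 = -87 + (5 - 10*1)*8 = -87 + (5 - 10)*8 = -87 - 5*8 = -87 - 40 = -127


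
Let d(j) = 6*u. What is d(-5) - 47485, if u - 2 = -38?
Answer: -47701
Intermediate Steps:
u = -36 (u = 2 - 38 = -36)
d(j) = -216 (d(j) = 6*(-36) = -216)
d(-5) - 47485 = -216 - 47485 = -47701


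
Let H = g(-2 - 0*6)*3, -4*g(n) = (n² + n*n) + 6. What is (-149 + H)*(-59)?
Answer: 18821/2 ≈ 9410.5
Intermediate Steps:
g(n) = -3/2 - n²/2 (g(n) = -((n² + n*n) + 6)/4 = -((n² + n²) + 6)/4 = -(2*n² + 6)/4 = -(6 + 2*n²)/4 = -3/2 - n²/2)
H = -21/2 (H = (-3/2 - (-2 - 0*6)²/2)*3 = (-3/2 - (-2 - 1*0)²/2)*3 = (-3/2 - (-2 + 0)²/2)*3 = (-3/2 - ½*(-2)²)*3 = (-3/2 - ½*4)*3 = (-3/2 - 2)*3 = -7/2*3 = -21/2 ≈ -10.500)
(-149 + H)*(-59) = (-149 - 21/2)*(-59) = -319/2*(-59) = 18821/2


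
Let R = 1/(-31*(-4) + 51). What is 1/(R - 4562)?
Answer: -175/798349 ≈ -0.00021920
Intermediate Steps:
R = 1/175 (R = 1/(124 + 51) = 1/175 ≈ 0.0057143)
1/(R - 4562) = 1/(1/175 - 4562) = 1/(-798349/175) = -175/798349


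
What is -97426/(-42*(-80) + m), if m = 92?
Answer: -48713/1726 ≈ -28.223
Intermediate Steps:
-97426/(-42*(-80) + m) = -97426/(-42*(-80) + 92) = -97426/(3360 + 92) = -97426/3452 = -97426*1/3452 = -48713/1726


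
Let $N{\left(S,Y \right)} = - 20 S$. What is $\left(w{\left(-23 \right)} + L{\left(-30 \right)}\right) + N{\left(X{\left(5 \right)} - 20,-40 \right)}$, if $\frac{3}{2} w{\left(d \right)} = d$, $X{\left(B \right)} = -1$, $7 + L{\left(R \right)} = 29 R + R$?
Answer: $- \frac{1507}{3} \approx -502.33$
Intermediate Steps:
$L{\left(R \right)} = -7 + 30 R$ ($L{\left(R \right)} = -7 + \left(29 R + R\right) = -7 + 30 R$)
$w{\left(d \right)} = \frac{2 d}{3}$
$\left(w{\left(-23 \right)} + L{\left(-30 \right)}\right) + N{\left(X{\left(5 \right)} - 20,-40 \right)} = \left(\frac{2}{3} \left(-23\right) + \left(-7 + 30 \left(-30\right)\right)\right) - 20 \left(-1 - 20\right) = \left(- \frac{46}{3} - 907\right) - 20 \left(-1 - 20\right) = \left(- \frac{46}{3} - 907\right) - -420 = - \frac{2767}{3} + 420 = - \frac{1507}{3}$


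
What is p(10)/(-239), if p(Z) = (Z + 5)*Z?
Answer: -150/239 ≈ -0.62761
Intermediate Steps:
p(Z) = Z*(5 + Z) (p(Z) = (5 + Z)*Z = Z*(5 + Z))
p(10)/(-239) = (10*(5 + 10))/(-239) = (10*15)*(-1/239) = 150*(-1/239) = -150/239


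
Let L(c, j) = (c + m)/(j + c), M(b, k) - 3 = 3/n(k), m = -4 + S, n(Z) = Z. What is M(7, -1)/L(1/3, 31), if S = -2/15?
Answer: 0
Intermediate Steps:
S = -2/15 (S = -2*1/15 = -2/15 ≈ -0.13333)
m = -62/15 (m = -4 - 2/15 = -62/15 ≈ -4.1333)
M(b, k) = 3 + 3/k
L(c, j) = (-62/15 + c)/(c + j) (L(c, j) = (c - 62/15)/(j + c) = (-62/15 + c)/(c + j))
M(7, -1)/L(1/3, 31) = (3 + 3/(-1))/(((-62/15 + 1/3)/(1/3 + 31))) = (3 + 3*(-1))/(((-62/15 + ⅓)/(⅓ + 31))) = (3 - 3)/((-19/5/(94/3))) = 0/(((3/94)*(-19/5))) = 0/(-57/470) = 0*(-470/57) = 0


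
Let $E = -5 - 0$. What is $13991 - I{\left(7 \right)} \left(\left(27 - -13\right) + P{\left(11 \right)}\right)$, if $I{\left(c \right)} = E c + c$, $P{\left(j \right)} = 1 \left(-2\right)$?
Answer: $15055$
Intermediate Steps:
$P{\left(j \right)} = -2$
$E = -5$ ($E = -5 + 0 = -5$)
$I{\left(c \right)} = - 4 c$ ($I{\left(c \right)} = - 5 c + c = - 4 c$)
$13991 - I{\left(7 \right)} \left(\left(27 - -13\right) + P{\left(11 \right)}\right) = 13991 - \left(-4\right) 7 \left(\left(27 - -13\right) - 2\right) = 13991 - - 28 \left(\left(27 + 13\right) - 2\right) = 13991 - - 28 \left(40 - 2\right) = 13991 - \left(-28\right) 38 = 13991 - -1064 = 13991 + 1064 = 15055$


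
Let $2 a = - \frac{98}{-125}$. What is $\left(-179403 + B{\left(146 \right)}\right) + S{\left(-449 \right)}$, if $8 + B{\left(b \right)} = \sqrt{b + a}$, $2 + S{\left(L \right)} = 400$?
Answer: $-179013 + \frac{\sqrt{91495}}{25} \approx -1.79 \cdot 10^{5}$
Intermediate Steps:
$S{\left(L \right)} = 398$ ($S{\left(L \right)} = -2 + 400 = 398$)
$a = \frac{49}{125}$ ($a = \frac{\left(-98\right) \frac{1}{-125}}{2} = \frac{\left(-98\right) \left(- \frac{1}{125}\right)}{2} = \frac{1}{2} \cdot \frac{98}{125} = \frac{49}{125} \approx 0.392$)
$B{\left(b \right)} = -8 + \sqrt{\frac{49}{125} + b}$ ($B{\left(b \right)} = -8 + \sqrt{b + \frac{49}{125}} = -8 + \sqrt{\frac{49}{125} + b}$)
$\left(-179403 + B{\left(146 \right)}\right) + S{\left(-449 \right)} = \left(-179403 - \left(8 - \frac{\sqrt{245 + 625 \cdot 146}}{25}\right)\right) + 398 = \left(-179403 - \left(8 - \frac{\sqrt{245 + 91250}}{25}\right)\right) + 398 = \left(-179403 - \left(8 - \frac{\sqrt{91495}}{25}\right)\right) + 398 = \left(-179411 + \frac{\sqrt{91495}}{25}\right) + 398 = -179013 + \frac{\sqrt{91495}}{25}$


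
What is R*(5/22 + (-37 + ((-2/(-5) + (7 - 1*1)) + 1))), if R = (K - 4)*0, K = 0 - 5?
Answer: 0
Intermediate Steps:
K = -5
R = 0 (R = (-5 - 4)*0 = -9*0 = 0)
R*(5/22 + (-37 + ((-2/(-5) + (7 - 1*1)) + 1))) = 0*(5/22 + (-37 + ((-2/(-5) + (7 - 1*1)) + 1))) = 0*(5*(1/22) + (-37 + ((-2*(-⅕) + (7 - 1)) + 1))) = 0*(5/22 + (-37 + ((⅖ + 6) + 1))) = 0*(5/22 + (-37 + (32/5 + 1))) = 0*(5/22 + (-37 + 37/5)) = 0*(5/22 - 148/5) = 0*(-3231/110) = 0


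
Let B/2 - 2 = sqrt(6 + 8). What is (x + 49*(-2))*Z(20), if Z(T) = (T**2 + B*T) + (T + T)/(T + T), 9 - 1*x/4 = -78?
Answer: 120250 + 10000*sqrt(14) ≈ 1.5767e+5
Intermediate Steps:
x = 348 (x = 36 - 4*(-78) = 36 + 312 = 348)
B = 4 + 2*sqrt(14) (B = 4 + 2*sqrt(6 + 8) = 4 + 2*sqrt(14) ≈ 11.483)
Z(T) = 1 + T**2 + T*(4 + 2*sqrt(14)) (Z(T) = (T**2 + (4 + 2*sqrt(14))*T) + (T + T)/(T + T) = (T**2 + T*(4 + 2*sqrt(14))) + (2*T)/((2*T)) = (T**2 + T*(4 + 2*sqrt(14))) + (2*T)*(1/(2*T)) = (T**2 + T*(4 + 2*sqrt(14))) + 1 = 1 + T**2 + T*(4 + 2*sqrt(14)))
(x + 49*(-2))*Z(20) = (348 + 49*(-2))*(1 + 20**2 + 2*20*(2 + sqrt(14))) = (348 - 98)*(1 + 400 + (80 + 40*sqrt(14))) = 250*(481 + 40*sqrt(14)) = 120250 + 10000*sqrt(14)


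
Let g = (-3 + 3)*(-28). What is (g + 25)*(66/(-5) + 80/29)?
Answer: -7570/29 ≈ -261.03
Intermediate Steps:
g = 0 (g = 0*(-28) = 0)
(g + 25)*(66/(-5) + 80/29) = (0 + 25)*(66/(-5) + 80/29) = 25*(66*(-⅕) + 80*(1/29)) = 25*(-66/5 + 80/29) = 25*(-1514/145) = -7570/29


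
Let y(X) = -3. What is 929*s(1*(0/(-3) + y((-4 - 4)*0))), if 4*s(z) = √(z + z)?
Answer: 929*I*√6/4 ≈ 568.89*I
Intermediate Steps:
s(z) = √2*√z/4 (s(z) = √(z + z)/4 = √(2*z)/4 = (√2*√z)/4 = √2*√z/4)
929*s(1*(0/(-3) + y((-4 - 4)*0))) = 929*(√2*√(1*(0/(-3) - 3))/4) = 929*(√2*√(1*(0*(-⅓) - 3))/4) = 929*(√2*√(1*(0 - 3))/4) = 929*(√2*√(1*(-3))/4) = 929*(√2*√(-3)/4) = 929*(√2*(I*√3)/4) = 929*(I*√6/4) = 929*I*√6/4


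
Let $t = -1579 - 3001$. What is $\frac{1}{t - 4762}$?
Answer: $- \frac{1}{9342} \approx -0.00010704$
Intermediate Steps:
$t = -4580$ ($t = -1579 - 3001 = -4580$)
$\frac{1}{t - 4762} = \frac{1}{-4580 - 4762} = \frac{1}{-9342} = - \frac{1}{9342}$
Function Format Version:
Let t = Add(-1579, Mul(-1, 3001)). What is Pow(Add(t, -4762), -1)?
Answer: Rational(-1, 9342) ≈ -0.00010704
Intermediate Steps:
t = -4580 (t = Add(-1579, -3001) = -4580)
Pow(Add(t, -4762), -1) = Pow(Add(-4580, -4762), -1) = Pow(-9342, -1) = Rational(-1, 9342)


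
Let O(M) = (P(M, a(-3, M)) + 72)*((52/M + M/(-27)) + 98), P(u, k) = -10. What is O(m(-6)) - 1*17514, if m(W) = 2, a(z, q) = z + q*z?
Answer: -265426/27 ≈ -9830.6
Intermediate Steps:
O(M) = 6076 + 3224/M - 62*M/27 (O(M) = (-10 + 72)*((52/M + M/(-27)) + 98) = 62*((52/M + M*(-1/27)) + 98) = 62*((52/M - M/27) + 98) = 62*(98 + 52/M - M/27) = 6076 + 3224/M - 62*M/27)
O(m(-6)) - 1*17514 = (6076 + 3224/2 - 62/27*2) - 1*17514 = (6076 + 3224*(½) - 124/27) - 17514 = (6076 + 1612 - 124/27) - 17514 = 207452/27 - 17514 = -265426/27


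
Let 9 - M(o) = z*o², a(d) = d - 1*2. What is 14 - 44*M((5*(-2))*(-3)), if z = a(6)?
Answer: 158018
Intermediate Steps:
a(d) = -2 + d (a(d) = d - 2 = -2 + d)
z = 4 (z = -2 + 6 = 4)
M(o) = 9 - 4*o²
14 - 44*M((5*(-2))*(-3)) = 14 - 44*(9 - 4*((5*(-2))*(-3))²) = 14 - 44*(9 - 4*(-10*(-3))²) = 14 - 44*(9 - 4*30²) = 14 - 44*(9 - 4*900) = 14 - 44*(9 - 3600) = 14 - 44*(-3591) = 14 + 158004 = 158018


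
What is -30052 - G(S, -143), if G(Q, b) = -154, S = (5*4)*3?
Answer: -29898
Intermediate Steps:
S = 60 (S = 20*3 = 60)
-30052 - G(S, -143) = -30052 - 1*(-154) = -30052 + 154 = -29898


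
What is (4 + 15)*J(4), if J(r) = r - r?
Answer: 0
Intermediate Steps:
J(r) = 0
(4 + 15)*J(4) = (4 + 15)*0 = 19*0 = 0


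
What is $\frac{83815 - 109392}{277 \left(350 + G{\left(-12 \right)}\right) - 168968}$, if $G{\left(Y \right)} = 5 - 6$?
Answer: $\frac{25577}{72295} \approx 0.35379$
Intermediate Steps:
$G{\left(Y \right)} = -1$ ($G{\left(Y \right)} = 5 - 6 = -1$)
$\frac{83815 - 109392}{277 \left(350 + G{\left(-12 \right)}\right) - 168968} = \frac{83815 - 109392}{277 \left(350 - 1\right) - 168968} = - \frac{25577}{277 \cdot 349 - 168968} = - \frac{25577}{96673 - 168968} = - \frac{25577}{-72295} = \left(-25577\right) \left(- \frac{1}{72295}\right) = \frac{25577}{72295}$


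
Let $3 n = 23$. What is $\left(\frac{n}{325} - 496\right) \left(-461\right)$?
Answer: $\frac{222928997}{975} \approx 2.2865 \cdot 10^{5}$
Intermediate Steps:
$n = \frac{23}{3}$ ($n = \frac{1}{3} \cdot 23 = \frac{23}{3} \approx 7.6667$)
$\left(\frac{n}{325} - 496\right) \left(-461\right) = \left(\frac{23}{3 \cdot 325} - 496\right) \left(-461\right) = \left(\frac{23}{3} \cdot \frac{1}{325} - 496\right) \left(-461\right) = \left(\frac{23}{975} - 496\right) \left(-461\right) = \left(- \frac{483577}{975}\right) \left(-461\right) = \frac{222928997}{975}$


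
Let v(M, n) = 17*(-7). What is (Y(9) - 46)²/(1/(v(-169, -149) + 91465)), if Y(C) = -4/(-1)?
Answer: 161134344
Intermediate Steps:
Y(C) = 4 (Y(C) = -4*(-1) = 4)
v(M, n) = -119
(Y(9) - 46)²/(1/(v(-169, -149) + 91465)) = (4 - 46)²/(1/(-119 + 91465)) = (-42)²/(1/91346) = 1764/(1/91346) = 1764*91346 = 161134344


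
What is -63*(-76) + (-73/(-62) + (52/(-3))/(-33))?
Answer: 29399195/6138 ≈ 4789.7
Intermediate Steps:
-63*(-76) + (-73/(-62) + (52/(-3))/(-33)) = 4788 + (-73*(-1/62) + (52*(-⅓))*(-1/33)) = 4788 + (73/62 - 52/3*(-1/33)) = 4788 + (73/62 + 52/99) = 4788 + 10451/6138 = 29399195/6138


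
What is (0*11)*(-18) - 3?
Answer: -3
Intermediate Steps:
(0*11)*(-18) - 3 = 0*(-18) - 3 = 0 - 3 = -3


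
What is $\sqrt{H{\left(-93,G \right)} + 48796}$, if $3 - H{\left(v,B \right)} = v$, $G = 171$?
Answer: $2 \sqrt{12223} \approx 221.12$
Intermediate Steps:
$H{\left(v,B \right)} = 3 - v$
$\sqrt{H{\left(-93,G \right)} + 48796} = \sqrt{\left(3 - -93\right) + 48796} = \sqrt{\left(3 + 93\right) + 48796} = \sqrt{96 + 48796} = \sqrt{48892} = 2 \sqrt{12223}$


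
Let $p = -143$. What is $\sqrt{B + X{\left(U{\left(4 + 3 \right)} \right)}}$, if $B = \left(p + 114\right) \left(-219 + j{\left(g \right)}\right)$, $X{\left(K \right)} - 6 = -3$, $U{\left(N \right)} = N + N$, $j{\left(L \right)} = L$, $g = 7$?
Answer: $\sqrt{6151} \approx 78.428$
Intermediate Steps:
$U{\left(N \right)} = 2 N$
$X{\left(K \right)} = 3$ ($X{\left(K \right)} = 6 - 3 = 3$)
$B = 6148$ ($B = \left(-143 + 114\right) \left(-219 + 7\right) = \left(-29\right) \left(-212\right) = 6148$)
$\sqrt{B + X{\left(U{\left(4 + 3 \right)} \right)}} = \sqrt{6148 + 3} = \sqrt{6151}$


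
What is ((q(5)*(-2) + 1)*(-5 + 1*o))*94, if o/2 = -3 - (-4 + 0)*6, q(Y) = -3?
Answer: 24346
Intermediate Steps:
o = 42 (o = 2*(-3 - (-4 + 0)*6) = 2*(-3 - (-4)*6) = 2*(-3 - 1*(-24)) = 2*(-3 + 24) = 2*21 = 42)
((q(5)*(-2) + 1)*(-5 + 1*o))*94 = ((-3*(-2) + 1)*(-5 + 1*42))*94 = ((6 + 1)*(-5 + 42))*94 = (7*37)*94 = 259*94 = 24346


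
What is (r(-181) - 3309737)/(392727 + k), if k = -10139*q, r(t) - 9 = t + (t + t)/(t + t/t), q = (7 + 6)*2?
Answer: -297891629/11620170 ≈ -25.636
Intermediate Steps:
q = 26 (q = 13*2 = 26)
r(t) = 9 + t + 2*t/(1 + t) (r(t) = 9 + (t + (t + t)/(t + t/t)) = 9 + (t + (2*t)/(t + 1)) = 9 + (t + (2*t)/(1 + t)) = 9 + (t + 2*t/(1 + t)) = 9 + t + 2*t/(1 + t))
k = -263614 (k = -10139*26 = -263614)
(r(-181) - 3309737)/(392727 + k) = ((9 + (-181)² + 12*(-181))/(1 - 181) - 3309737)/(392727 - 263614) = ((9 + 32761 - 2172)/(-180) - 3309737)/129113 = (-1/180*30598 - 3309737)*(1/129113) = (-15299/90 - 3309737)*(1/129113) = -297891629/90*1/129113 = -297891629/11620170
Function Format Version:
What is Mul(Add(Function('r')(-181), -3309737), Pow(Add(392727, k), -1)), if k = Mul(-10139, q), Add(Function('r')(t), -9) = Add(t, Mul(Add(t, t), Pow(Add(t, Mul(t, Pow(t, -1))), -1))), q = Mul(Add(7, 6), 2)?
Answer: Rational(-297891629, 11620170) ≈ -25.636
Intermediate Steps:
q = 26 (q = Mul(13, 2) = 26)
Function('r')(t) = Add(9, t, Mul(2, t, Pow(Add(1, t), -1))) (Function('r')(t) = Add(9, Add(t, Mul(Add(t, t), Pow(Add(t, Mul(t, Pow(t, -1))), -1)))) = Add(9, Add(t, Mul(Mul(2, t), Pow(Add(t, 1), -1)))) = Add(9, Add(t, Mul(Mul(2, t), Pow(Add(1, t), -1)))) = Add(9, Add(t, Mul(2, t, Pow(Add(1, t), -1)))) = Add(9, t, Mul(2, t, Pow(Add(1, t), -1))))
k = -263614 (k = Mul(-10139, 26) = -263614)
Mul(Add(Function('r')(-181), -3309737), Pow(Add(392727, k), -1)) = Mul(Add(Mul(Pow(Add(1, -181), -1), Add(9, Pow(-181, 2), Mul(12, -181))), -3309737), Pow(Add(392727, -263614), -1)) = Mul(Add(Mul(Pow(-180, -1), Add(9, 32761, -2172)), -3309737), Pow(129113, -1)) = Mul(Add(Mul(Rational(-1, 180), 30598), -3309737), Rational(1, 129113)) = Mul(Add(Rational(-15299, 90), -3309737), Rational(1, 129113)) = Mul(Rational(-297891629, 90), Rational(1, 129113)) = Rational(-297891629, 11620170)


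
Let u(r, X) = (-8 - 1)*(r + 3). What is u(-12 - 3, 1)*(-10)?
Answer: -1080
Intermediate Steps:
u(r, X) = -27 - 9*r (u(r, X) = -9*(3 + r) = -27 - 9*r)
u(-12 - 3, 1)*(-10) = (-27 - 9*(-12 - 3))*(-10) = (-27 - 9*(-15))*(-10) = (-27 + 135)*(-10) = 108*(-10) = -1080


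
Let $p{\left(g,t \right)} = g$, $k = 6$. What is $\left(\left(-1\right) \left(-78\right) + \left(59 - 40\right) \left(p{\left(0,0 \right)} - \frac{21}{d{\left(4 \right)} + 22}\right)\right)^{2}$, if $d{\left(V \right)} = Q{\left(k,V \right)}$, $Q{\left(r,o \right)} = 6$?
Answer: $\frac{65025}{16} \approx 4064.1$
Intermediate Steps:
$d{\left(V \right)} = 6$
$\left(\left(-1\right) \left(-78\right) + \left(59 - 40\right) \left(p{\left(0,0 \right)} - \frac{21}{d{\left(4 \right)} + 22}\right)\right)^{2} = \left(\left(-1\right) \left(-78\right) + \left(59 - 40\right) \left(0 - \frac{21}{6 + 22}\right)\right)^{2} = \left(78 + 19 \left(0 - \frac{21}{28}\right)\right)^{2} = \left(78 + 19 \left(0 - \frac{3}{4}\right)\right)^{2} = \left(78 + 19 \left(- \frac{3}{4}\right)\right)^{2} = \left(78 - \frac{57}{4}\right)^{2} = \left(\frac{255}{4}\right)^{2} = \frac{65025}{16}$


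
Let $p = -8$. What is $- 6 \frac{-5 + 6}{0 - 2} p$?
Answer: $-24$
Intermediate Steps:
$- 6 \frac{-5 + 6}{0 - 2} p = - 6 \frac{-5 + 6}{0 - 2} \left(-8\right) = - 6 \cdot 1 \frac{1}{-2} \left(-8\right) = - 6 \cdot 1 \left(- \frac{1}{2}\right) \left(-8\right) = \left(-6\right) \left(- \frac{1}{2}\right) \left(-8\right) = 3 \left(-8\right) = -24$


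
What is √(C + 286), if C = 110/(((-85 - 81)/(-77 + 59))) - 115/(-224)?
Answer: 3*√716388106/4648 ≈ 17.275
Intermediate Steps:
C = 231305/18592 (C = 110/((-166/(-18))) - 115*(-1/224) = 110/((-166*(-1/18))) + 115/224 = 110/(83/9) + 115/224 = 110*(9/83) + 115/224 = 990/83 + 115/224 = 231305/18592 ≈ 12.441)
√(C + 286) = √(231305/18592 + 286) = √(5548617/18592) = 3*√716388106/4648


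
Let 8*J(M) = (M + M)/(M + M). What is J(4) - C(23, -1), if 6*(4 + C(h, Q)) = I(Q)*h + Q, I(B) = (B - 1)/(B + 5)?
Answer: 149/24 ≈ 6.2083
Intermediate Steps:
I(B) = (-1 + B)/(5 + B)
J(M) = 1/8 (J(M) = ((M + M)/(M + M))/8 = ((2*M)/((2*M)))/8 = ((2*M)*(1/(2*M)))/8 = (1/8)*1 = 1/8)
C(h, Q) = -4 + Q/6 + h*(-1 + Q)/(6*(5 + Q)) (C(h, Q) = -4 + (((-1 + Q)/(5 + Q))*h + Q)/6 = -4 + (h*(-1 + Q)/(5 + Q) + Q)/6 = -4 + (Q + h*(-1 + Q)/(5 + Q))/6 = -4 + (Q/6 + h*(-1 + Q)/(6*(5 + Q))) = -4 + Q/6 + h*(-1 + Q)/(6*(5 + Q)))
J(4) - C(23, -1) = 1/8 - (23*(-1 - 1) + (-24 - 1)*(5 - 1))/(6*(5 - 1)) = 1/8 - (23*(-2) - 25*4)/(6*4) = 1/8 - (-46 - 100)/(6*4) = 1/8 - (-146)/(6*4) = 1/8 - 1*(-73/12) = 1/8 + 73/12 = 149/24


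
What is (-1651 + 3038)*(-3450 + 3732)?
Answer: 391134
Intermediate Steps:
(-1651 + 3038)*(-3450 + 3732) = 1387*282 = 391134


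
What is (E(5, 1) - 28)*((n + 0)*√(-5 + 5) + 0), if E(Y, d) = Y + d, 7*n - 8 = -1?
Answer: 0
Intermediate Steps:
n = 1 (n = 8/7 + (⅐)*(-1) = 8/7 - ⅐ = 1)
(E(5, 1) - 28)*((n + 0)*√(-5 + 5) + 0) = ((5 + 1) - 28)*((1 + 0)*√(-5 + 5) + 0) = (6 - 28)*(1*√0 + 0) = -22*(1*0 + 0) = -22*(0 + 0) = -22*0 = 0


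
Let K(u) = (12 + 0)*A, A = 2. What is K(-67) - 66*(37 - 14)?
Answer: -1494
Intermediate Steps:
K(u) = 24 (K(u) = (12 + 0)*2 = 12*2 = 24)
K(-67) - 66*(37 - 14) = 24 - 66*(37 - 14) = 24 - 66*23 = 24 - 1518 = -1494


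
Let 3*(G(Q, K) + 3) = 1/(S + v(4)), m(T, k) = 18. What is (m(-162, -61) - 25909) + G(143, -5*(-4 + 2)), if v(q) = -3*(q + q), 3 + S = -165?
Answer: -14914945/576 ≈ -25894.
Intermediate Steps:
S = -168 (S = -3 - 165 = -168)
v(q) = -6*q
G(Q, K) = -1729/576 (G(Q, K) = -3 + 1/(3*(-168 - 6*4)) = -3 + 1/(3*(-168 - 24)) = -3 + (⅓)/(-192) = -3 + (⅓)*(-1/192) = -3 - 1/576 = -1729/576)
(m(-162, -61) - 25909) + G(143, -5*(-4 + 2)) = (18 - 25909) - 1729/576 = -25891 - 1729/576 = -14914945/576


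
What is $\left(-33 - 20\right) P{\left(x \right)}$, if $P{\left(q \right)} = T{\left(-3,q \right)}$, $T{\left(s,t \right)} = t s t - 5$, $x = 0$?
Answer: $265$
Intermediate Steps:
$T{\left(s,t \right)} = -5 + s t^{2}$ ($T{\left(s,t \right)} = s t t - 5 = s t^{2} - 5 = -5 + s t^{2}$)
$P{\left(q \right)} = -5 - 3 q^{2}$
$\left(-33 - 20\right) P{\left(x \right)} = \left(-33 - 20\right) \left(-5 - 3 \cdot 0^{2}\right) = - 53 \left(-5 - 0\right) = - 53 \left(-5 + 0\right) = \left(-53\right) \left(-5\right) = 265$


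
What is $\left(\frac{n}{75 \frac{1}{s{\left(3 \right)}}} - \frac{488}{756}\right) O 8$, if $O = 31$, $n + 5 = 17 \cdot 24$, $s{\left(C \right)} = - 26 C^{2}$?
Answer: $- \frac{1474130848}{4725} \approx -3.1199 \cdot 10^{5}$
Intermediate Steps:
$n = 403$ ($n = -5 + 17 \cdot 24 = -5 + 408 = 403$)
$\left(\frac{n}{75 \frac{1}{s{\left(3 \right)}}} - \frac{488}{756}\right) O 8 = \left(\frac{403}{75 \frac{1}{\left(-26\right) 3^{2}}} - \frac{488}{756}\right) 31 \cdot 8 = \left(\frac{403}{75 \frac{1}{\left(-26\right) 9}} - \frac{122}{189}\right) 248 = \left(\frac{403}{75 \frac{1}{-234}} - \frac{122}{189}\right) 248 = \left(\frac{403}{75 \left(- \frac{1}{234}\right)} - \frac{122}{189}\right) 248 = \left(\frac{403}{- \frac{25}{78}} - \frac{122}{189}\right) 248 = \left(403 \left(- \frac{78}{25}\right) - \frac{122}{189}\right) 248 = \left(- \frac{31434}{25} - \frac{122}{189}\right) 248 = \left(- \frac{5944076}{4725}\right) 248 = - \frac{1474130848}{4725}$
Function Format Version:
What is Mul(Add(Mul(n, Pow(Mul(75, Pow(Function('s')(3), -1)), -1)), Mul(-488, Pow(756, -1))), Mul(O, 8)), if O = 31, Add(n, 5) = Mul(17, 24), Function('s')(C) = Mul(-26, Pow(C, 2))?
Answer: Rational(-1474130848, 4725) ≈ -3.1199e+5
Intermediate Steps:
n = 403 (n = Add(-5, Mul(17, 24)) = Add(-5, 408) = 403)
Mul(Add(Mul(n, Pow(Mul(75, Pow(Function('s')(3), -1)), -1)), Mul(-488, Pow(756, -1))), Mul(O, 8)) = Mul(Add(Mul(403, Pow(Mul(75, Pow(Mul(-26, Pow(3, 2)), -1)), -1)), Mul(-488, Pow(756, -1))), Mul(31, 8)) = Mul(Add(Mul(403, Pow(Mul(75, Pow(Mul(-26, 9), -1)), -1)), Mul(-488, Rational(1, 756))), 248) = Mul(Add(Mul(403, Pow(Mul(75, Pow(-234, -1)), -1)), Rational(-122, 189)), 248) = Mul(Add(Mul(403, Pow(Mul(75, Rational(-1, 234)), -1)), Rational(-122, 189)), 248) = Mul(Add(Mul(403, Pow(Rational(-25, 78), -1)), Rational(-122, 189)), 248) = Mul(Add(Mul(403, Rational(-78, 25)), Rational(-122, 189)), 248) = Mul(Add(Rational(-31434, 25), Rational(-122, 189)), 248) = Mul(Rational(-5944076, 4725), 248) = Rational(-1474130848, 4725)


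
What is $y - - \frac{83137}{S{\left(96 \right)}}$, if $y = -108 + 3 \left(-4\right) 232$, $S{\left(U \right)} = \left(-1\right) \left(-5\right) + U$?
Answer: $- \frac{208955}{101} \approx -2068.9$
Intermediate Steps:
$S{\left(U \right)} = 5 + U$
$y = -2892$ ($y = -108 - 2784 = -2892$)
$y - - \frac{83137}{S{\left(96 \right)}} = -2892 - - \frac{83137}{5 + 96} = -2892 - - \frac{83137}{101} = -2892 + \frac{83137}{101} = - \frac{208955}{101}$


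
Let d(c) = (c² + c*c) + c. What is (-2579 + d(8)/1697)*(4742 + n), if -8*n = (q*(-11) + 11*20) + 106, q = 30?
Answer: -41510410095/3394 ≈ -1.2231e+7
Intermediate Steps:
d(c) = c + 2*c² (d(c) = (c² + c²) + c = 2*c² + c = c + 2*c²)
n = ½ (n = -((30*(-11) + 11*20) + 106)/8 = -((-330 + 220) + 106)/8 = -(-110 + 106)/8 = -⅛*(-4) = ½ ≈ 0.50000)
(-2579 + d(8)/1697)*(4742 + n) = (-2579 + (8*(1 + 2*8))/1697)*(4742 + ½) = (-2579 + (8*(1 + 16))*(1/1697))*(9485/2) = (-2579 + (8*17)*(1/1697))*(9485/2) = (-2579 + 136*(1/1697))*(9485/2) = (-2579 + 136/1697)*(9485/2) = -4376427/1697*9485/2 = -41510410095/3394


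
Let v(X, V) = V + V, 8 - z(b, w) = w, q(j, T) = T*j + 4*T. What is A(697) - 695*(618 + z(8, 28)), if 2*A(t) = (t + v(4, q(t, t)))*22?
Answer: 10341191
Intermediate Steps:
q(j, T) = 4*T + T*j
z(b, w) = 8 - w
v(X, V) = 2*V
A(t) = 11*t + 22*t*(4 + t) (A(t) = ((t + 2*(t*(4 + t)))*22)/2 = ((t + 2*t*(4 + t))*22)/2 = (22*t + 44*t*(4 + t))/2 = 11*t + 22*t*(4 + t))
A(697) - 695*(618 + z(8, 28)) = 11*697*(9 + 2*697) - 695*(618 + (8 - 1*28)) = 11*697*(9 + 1394) - 695*(618 + (8 - 28)) = 11*697*1403 - 695*(618 - 20) = 10756801 - 695*598 = 10756801 - 1*415610 = 10756801 - 415610 = 10341191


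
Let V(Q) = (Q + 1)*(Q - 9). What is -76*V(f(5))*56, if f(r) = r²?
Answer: -1770496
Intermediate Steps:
V(Q) = (1 + Q)*(-9 + Q)
-76*V(f(5))*56 = -76*(-9 + (5²)² - 8*5²)*56 = -76*(-9 + 25² - 8*25)*56 = -76*(-9 + 625 - 200)*56 = -76*416*56 = -31616*56 = -1770496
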